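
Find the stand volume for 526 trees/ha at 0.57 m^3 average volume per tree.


V_stand = 526 * 0.57 = 299.82 ≈ 299.8 m^3/ha

299.8 m^3/ha


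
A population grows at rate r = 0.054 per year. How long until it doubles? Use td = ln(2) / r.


td = ln(2) / 0.054 = 0.693147 / 0.054 = 12.8361 ≈ 12.8 years

12.8 years


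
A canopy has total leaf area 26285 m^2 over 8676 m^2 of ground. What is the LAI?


LAI = 26285 / 8676 = 3.0296 ≈ 3.03

3.03


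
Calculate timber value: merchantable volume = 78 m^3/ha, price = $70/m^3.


Value = 78 * 70 = $5460/ha

$5460/ha


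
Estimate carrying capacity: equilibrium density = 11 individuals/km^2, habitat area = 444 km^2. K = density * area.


K = 11 * 444 = 4884 individuals

4884 individuals


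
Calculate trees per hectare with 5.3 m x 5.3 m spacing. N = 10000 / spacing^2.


N = 10000 / 5.3^2 = 10000 / 28.09 = 355.999 ≈ 356 trees/ha

356 trees/ha


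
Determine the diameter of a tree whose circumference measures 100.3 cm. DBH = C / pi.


DBH = C / pi = 100.3 / 3.141593 = 31.9265 ≈ 31.93 cm

31.93 cm


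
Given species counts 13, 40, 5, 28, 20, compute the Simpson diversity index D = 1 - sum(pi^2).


Total N = 13 + 40 + 5 + 28 + 20 = 106
Per-species terms:
  p = 13/106 = 0.122642; p^2 = 0.122642^2 = 0.015041
  p = 40/106 = 0.377358; p^2 = 0.377358^2 = 0.142399
  p = 5/106 = 0.047170; p^2 = 0.047170^2 = 0.002225
  p = 28/106 = 0.264151; p^2 = 0.264151^2 = 0.069776
  p = 20/106 = 0.188679; p^2 = 0.188679^2 = 0.035600
sum(p^2) = 0.015041 + 0.142399 + 0.002225 + 0.069776 + 0.035600 = 0.265041
D = 1 - 0.265041 = 0.734959 ≈ 0.7350

0.7350


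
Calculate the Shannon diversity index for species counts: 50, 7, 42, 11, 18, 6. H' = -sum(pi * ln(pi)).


Total N = 50 + 7 + 42 + 11 + 18 + 6 = 134
Per-species terms:
  p = 50/134 = 0.373134; ln(p) = -0.985818; p*ln(p) = 0.373134 * (-0.985818) = -0.367842
  p = 7/134 = 0.052239; ln(p) = -2.951926; p*ln(p) = 0.052239 * (-2.951926) = -0.154206
  p = 42/134 = 0.313433; ln(p) = -1.160170; p*ln(p) = 0.313433 * (-1.160170) = -0.363636
  p = 11/134 = 0.082090; ln(p) = -2.499939; p*ln(p) = 0.082090 * (-2.499939) = -0.205220
  p = 18/134 = 0.134328; ln(p) = -2.007471; p*ln(p) = 0.134328 * (-2.007471) = -0.269660
  p = 6/134 = 0.044776; ln(p) = -3.106083; p*ln(p) = 0.044776 * (-3.106083) = -0.139078
sum(p*ln(p)) = (-0.367842) + (-0.154206) + (-0.363636) + (-0.205220) + (-0.269660) + (-0.139078) = -1.499642
H' = -(-1.499642) = 1.499642 ≈ 1.4996

1.4996


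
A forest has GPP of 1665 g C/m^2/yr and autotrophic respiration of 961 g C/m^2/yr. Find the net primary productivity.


NPP = GPP - Ra = 1665 - 961 = 704 g C/m^2/yr

704 g C/m^2/yr


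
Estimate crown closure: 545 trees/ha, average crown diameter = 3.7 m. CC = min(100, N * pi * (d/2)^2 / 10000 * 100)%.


(d/2)^2 = (3.7/2)^2 = 1.85^2 = 3.4225
Crown area = 3.141593 * 3.4225 = 10.7521 m^2
N * area / 10000 * 100 = 545 * 10.7521 / 10000 * 100 = 58.5989
CC = min(100, 58.5989) = 58.5989 ≈ 58.6%

58.6%


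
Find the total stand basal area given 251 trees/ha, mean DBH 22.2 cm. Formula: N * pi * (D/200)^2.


(D/200)^2 = (22.2/200)^2 = 0.111^2 = 0.012321
Individual BA = 3.141593 * 0.012321 = 0.0387076 m^2
Stand BA = 251 * 0.0387076 = 9.71561 ≈ 9.72 m^2/ha

9.72 m^2/ha


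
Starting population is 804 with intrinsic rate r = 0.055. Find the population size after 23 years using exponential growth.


r*t = 0.055 * 23 = 1.265
exp(1.265) = 3.54309
N = 804 * 3.54309 = 2848.64 ≈ 2849

2849


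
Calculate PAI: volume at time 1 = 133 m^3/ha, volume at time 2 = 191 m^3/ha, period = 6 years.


PAI = (V2 - V1) / period = (191 - 133) / 6 = 58 / 6 = 9.6667 ≈ 9.67 m^3/ha/yr

9.67 m^3/ha/yr


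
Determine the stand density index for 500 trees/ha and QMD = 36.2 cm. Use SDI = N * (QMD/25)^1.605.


QMD/25 = 36.2/25 = 1.448
(1.448)^1.605 = exp(1.605 * ln(1.448)) = exp(1.605 * 0.370183) = exp(0.594144) = 1.81148
SDI = 500 * 1.81148 = 905.740 ≈ 906

906


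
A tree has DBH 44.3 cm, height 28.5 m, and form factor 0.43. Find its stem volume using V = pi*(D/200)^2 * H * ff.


(D/200)^2 = (44.3/200)^2 = 0.2215^2 = 0.04906225
BA = 3.141593 * 0.04906225 = 0.154134 m^2
V = 0.154134 * 28.5 * 0.43 = 1.88891 ≈ 1.889 m^3

1.889 m^3


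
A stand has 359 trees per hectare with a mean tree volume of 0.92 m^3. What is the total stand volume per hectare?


V_stand = 359 * 0.92 = 330.28 ≈ 330.3 m^3/ha

330.3 m^3/ha


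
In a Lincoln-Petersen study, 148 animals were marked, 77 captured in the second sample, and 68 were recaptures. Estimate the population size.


N = M * C / R = 148 * 77 / 68 = 11396 / 68 = 167.59 ≈ 168

168 individuals


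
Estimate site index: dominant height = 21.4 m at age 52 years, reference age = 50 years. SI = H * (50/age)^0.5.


50/52 = 0.961538
(0.961538)^0.5 = 0.980580
SI = 21.4 * 0.980580 = 20.9844 ≈ 21.0 m

21.0 m


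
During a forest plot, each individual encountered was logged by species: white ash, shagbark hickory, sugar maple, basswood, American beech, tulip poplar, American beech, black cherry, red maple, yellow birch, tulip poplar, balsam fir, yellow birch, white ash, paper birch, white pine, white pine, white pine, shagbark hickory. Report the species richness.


Total individuals logged = 19
Distinct species (count of individuals): white ash (2), shagbark hickory (2), sugar maple (1), basswood (1), American beech (2), tulip poplar (2), black cherry (1), red maple (1), yellow birch (2), balsam fir (1), paper birch (1), white pine (3)
Species richness = number of distinct species = 12

12


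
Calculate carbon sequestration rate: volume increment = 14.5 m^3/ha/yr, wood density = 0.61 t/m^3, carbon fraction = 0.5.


C = 14.5 * 0.61 * 0.5 = 4.4225 ≈ 4.42 t C/ha/yr

4.42 t C/ha/yr


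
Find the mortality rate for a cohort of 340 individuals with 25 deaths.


Mortality rate = 25 / 340 = 0.073529 ≈ 0.0735

0.0735


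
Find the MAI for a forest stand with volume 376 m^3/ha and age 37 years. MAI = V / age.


MAI = 376 / 37 = 10.1622 ≈ 10.16 m^3/ha/yr

10.16 m^3/ha/yr


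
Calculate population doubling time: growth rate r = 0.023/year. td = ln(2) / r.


td = ln(2) / 0.023 = 0.693147 / 0.023 = 30.1368 ≈ 30.1 years

30.1 years


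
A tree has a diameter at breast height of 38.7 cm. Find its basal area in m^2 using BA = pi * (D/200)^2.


D/200 = 38.7/200 = 0.1935 m
(D/200)^2 = 0.1935^2 = 0.03744225
BA = 3.141593 * 0.03744225 = 0.117628 ≈ 0.1176 m^2

0.1176 m^2


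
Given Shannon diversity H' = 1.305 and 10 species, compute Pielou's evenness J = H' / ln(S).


ln(10) = 2.30259
J = H' / ln(S) = 1.305 / 2.30259 = 0.566753 ≈ 0.5668

0.5668


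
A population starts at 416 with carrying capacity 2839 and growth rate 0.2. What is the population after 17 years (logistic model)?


(K - N0)/N0 = (2839 - 416)/416 = 2423/416 = 5.82452
r*t = 0.2 * 17 = 3.4; exp(-3.4) = 0.0333733
5.82452 * 0.0333733 = 0.194383
1 + 0.194383 = 1.19438
N = 2839 / 1.19438 = 2376.97 ≈ 2377

2377


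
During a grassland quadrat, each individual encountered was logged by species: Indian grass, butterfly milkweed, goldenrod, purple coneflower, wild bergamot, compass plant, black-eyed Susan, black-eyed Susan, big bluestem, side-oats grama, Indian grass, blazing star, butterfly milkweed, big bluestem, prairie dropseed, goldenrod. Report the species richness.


Total individuals logged = 16
Distinct species (count of individuals): Indian grass (2), butterfly milkweed (2), goldenrod (2), purple coneflower (1), wild bergamot (1), compass plant (1), black-eyed Susan (2), big bluestem (2), side-oats grama (1), blazing star (1), prairie dropseed (1)
Species richness = number of distinct species = 11

11


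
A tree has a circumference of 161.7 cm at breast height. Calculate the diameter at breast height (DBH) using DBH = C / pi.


DBH = C / pi = 161.7 / 3.141593 = 51.4707 ≈ 51.47 cm

51.47 cm


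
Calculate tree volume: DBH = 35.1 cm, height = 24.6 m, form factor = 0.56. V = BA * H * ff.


(D/200)^2 = (35.1/200)^2 = 0.1755^2 = 0.03080025
BA = 3.141593 * 0.03080025 = 0.0967618 m^2
V = 0.0967618 * 24.6 * 0.56 = 1.33299 ≈ 1.333 m^3

1.333 m^3


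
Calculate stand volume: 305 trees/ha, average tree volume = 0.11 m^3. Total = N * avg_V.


V_stand = 305 * 0.11 = 33.55 ≈ 33.6 m^3/ha

33.6 m^3/ha


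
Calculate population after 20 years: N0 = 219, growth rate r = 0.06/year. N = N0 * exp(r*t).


r*t = 0.06 * 20 = 1.2
exp(1.2) = 3.32012
N = 219 * 3.32012 = 727.106 ≈ 727

727


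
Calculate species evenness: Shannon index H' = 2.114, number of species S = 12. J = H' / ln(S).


ln(12) = 2.48491
J = H' / ln(S) = 2.114 / 2.48491 = 0.850735 ≈ 0.8507

0.8507


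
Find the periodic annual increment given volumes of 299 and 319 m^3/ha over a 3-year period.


PAI = (V2 - V1) / period = (319 - 299) / 3 = 20 / 3 = 6.6667 ≈ 6.67 m^3/ha/yr

6.67 m^3/ha/yr


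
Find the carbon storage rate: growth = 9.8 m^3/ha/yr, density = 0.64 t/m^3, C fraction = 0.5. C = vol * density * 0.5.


C = 9.8 * 0.64 * 0.5 = 3.136 ≈ 3.14 t C/ha/yr

3.14 t C/ha/yr


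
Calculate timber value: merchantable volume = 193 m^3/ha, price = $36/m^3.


Value = 193 * 36 = $6948/ha

$6948/ha


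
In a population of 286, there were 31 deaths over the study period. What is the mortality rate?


Mortality rate = 31 / 286 = 0.108392 ≈ 0.1084

0.1084


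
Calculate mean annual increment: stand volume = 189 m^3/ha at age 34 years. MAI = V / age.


MAI = 189 / 34 = 5.5588 ≈ 5.56 m^3/ha/yr

5.56 m^3/ha/yr


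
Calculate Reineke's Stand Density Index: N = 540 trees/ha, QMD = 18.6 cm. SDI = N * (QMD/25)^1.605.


QMD/25 = 18.6/25 = 0.744
(0.744)^1.605 = exp(1.605 * ln(0.744)) = exp(1.605 * (-0.295714)) = exp(-0.474621) = 0.622121
SDI = 540 * 0.622121 = 335.945 ≈ 336

336


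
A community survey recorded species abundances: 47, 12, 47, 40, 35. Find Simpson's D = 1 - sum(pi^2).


Total N = 47 + 12 + 47 + 40 + 35 = 181
Per-species terms:
  p = 47/181 = 0.259669; p^2 = 0.259669^2 = 0.067428
  p = 12/181 = 0.066298; p^2 = 0.066298^2 = 0.004395
  p = 47/181 = 0.259669; p^2 = 0.259669^2 = 0.067428
  p = 40/181 = 0.220994; p^2 = 0.220994^2 = 0.048838
  p = 35/181 = 0.193370; p^2 = 0.193370^2 = 0.037392
sum(p^2) = 0.067428 + 0.004395 + 0.067428 + 0.048838 + 0.037392 = 0.225481
D = 1 - 0.225481 = 0.774519 ≈ 0.7745

0.7745


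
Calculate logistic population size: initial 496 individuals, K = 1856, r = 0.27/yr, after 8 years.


(K - N0)/N0 = (1856 - 496)/496 = 1360/496 = 2.74194
r*t = 0.27 * 8 = 2.16; exp(-2.16) = 0.115325
2.74194 * 0.115325 = 0.316214
1 + 0.316214 = 1.31621
N = 1856 / 1.31621 = 1410.11 ≈ 1410

1410


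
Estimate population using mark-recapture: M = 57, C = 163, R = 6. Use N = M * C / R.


N = M * C / R = 57 * 163 / 6 = 9291 / 6 = 1548.50 ≈ 1549

1549 individuals


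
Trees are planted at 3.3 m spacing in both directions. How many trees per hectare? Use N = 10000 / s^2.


N = 10000 / 3.3^2 = 10000 / 10.89 = 918.274 ≈ 918 trees/ha

918 trees/ha


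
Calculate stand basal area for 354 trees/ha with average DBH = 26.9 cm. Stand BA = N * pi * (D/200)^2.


(D/200)^2 = (26.9/200)^2 = 0.1345^2 = 0.01809025
Individual BA = 3.141593 * 0.01809025 = 0.0568322 m^2
Stand BA = 354 * 0.0568322 = 20.1186 ≈ 20.12 m^2/ha

20.12 m^2/ha


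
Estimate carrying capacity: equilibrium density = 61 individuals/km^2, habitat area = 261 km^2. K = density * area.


K = 61 * 261 = 15921 individuals

15921 individuals


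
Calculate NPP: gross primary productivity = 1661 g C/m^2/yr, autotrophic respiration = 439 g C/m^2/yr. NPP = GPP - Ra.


NPP = GPP - Ra = 1661 - 439 = 1222 g C/m^2/yr

1222 g C/m^2/yr


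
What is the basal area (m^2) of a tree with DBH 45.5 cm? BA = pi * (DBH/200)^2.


D/200 = 45.5/200 = 0.2275 m
(D/200)^2 = 0.2275^2 = 0.05175625
BA = 3.141593 * 0.05175625 = 0.162597 ≈ 0.1626 m^2

0.1626 m^2


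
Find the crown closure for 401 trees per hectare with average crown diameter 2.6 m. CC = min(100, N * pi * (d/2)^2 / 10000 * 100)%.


(d/2)^2 = (2.6/2)^2 = 1.3^2 = 1.69
Crown area = 3.141593 * 1.69 = 5.30929 m^2
N * area / 10000 * 100 = 401 * 5.30929 / 10000 * 100 = 21.2903
CC = min(100, 21.2903) = 21.2903 ≈ 21.3%

21.3%


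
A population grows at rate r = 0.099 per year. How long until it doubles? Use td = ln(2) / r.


td = ln(2) / 0.099 = 0.693147 / 0.099 = 7.00148 ≈ 7.0 years

7.0 years


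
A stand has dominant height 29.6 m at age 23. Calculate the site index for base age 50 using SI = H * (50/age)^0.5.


50/23 = 2.17391
(2.17391)^0.5 = 1.47442
SI = 29.6 * 1.47442 = 43.6428 ≈ 43.6 m

43.6 m


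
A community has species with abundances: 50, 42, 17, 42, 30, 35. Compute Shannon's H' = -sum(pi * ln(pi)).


Total N = 50 + 42 + 17 + 42 + 30 + 35 = 216
Per-species terms:
  p = 50/216 = 0.231481; ln(p) = -1.463257; p*ln(p) = 0.231481 * (-1.463257) = -0.338716
  p = 42/216 = 0.194444; ln(p) = -1.637611; p*ln(p) = 0.194444 * (-1.637611) = -0.318424
  p = 17/216 = 0.078704; ln(p) = -2.542061; p*ln(p) = 0.078704 * (-2.542061) = -0.200070
  p = 42/216 = 0.194444; ln(p) = -1.637611; p*ln(p) = 0.194444 * (-1.637611) = -0.318424
  p = 30/216 = 0.138889; ln(p) = -1.974080; p*ln(p) = 0.138889 * (-1.974080) = -0.274178
  p = 35/216 = 0.162037; ln(p) = -1.819931; p*ln(p) = 0.162037 * (-1.819931) = -0.294896
sum(p*ln(p)) = (-0.338716) + (-0.318424) + (-0.200070) + (-0.318424) + (-0.274178) + (-0.294896) = -1.744708
H' = -(-1.744708) = 1.744708 ≈ 1.7447

1.7447


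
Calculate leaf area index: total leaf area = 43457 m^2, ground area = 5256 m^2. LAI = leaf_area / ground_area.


LAI = 43457 / 5256 = 8.2681 ≈ 8.27

8.27


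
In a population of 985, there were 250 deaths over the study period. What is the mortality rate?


Mortality rate = 250 / 985 = 0.253807 ≈ 0.2538

0.2538


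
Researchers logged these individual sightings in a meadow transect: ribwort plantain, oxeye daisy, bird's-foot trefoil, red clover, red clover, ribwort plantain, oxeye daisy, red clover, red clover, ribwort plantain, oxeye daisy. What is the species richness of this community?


Total individuals logged = 11
Distinct species (count of individuals): ribwort plantain (3), oxeye daisy (3), bird's-foot trefoil (1), red clover (4)
Species richness = number of distinct species = 4

4


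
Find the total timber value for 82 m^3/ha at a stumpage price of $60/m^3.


Value = 82 * 60 = $4920/ha

$4920/ha


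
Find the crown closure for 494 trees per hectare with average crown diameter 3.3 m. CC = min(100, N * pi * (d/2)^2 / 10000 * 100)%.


(d/2)^2 = (3.3/2)^2 = 1.65^2 = 2.7225
Crown area = 3.141593 * 2.7225 = 8.55299 m^2
N * area / 10000 * 100 = 494 * 8.55299 / 10000 * 100 = 42.2518
CC = min(100, 42.2518) = 42.2518 ≈ 42.3%

42.3%


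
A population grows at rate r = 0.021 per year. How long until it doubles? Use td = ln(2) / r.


td = ln(2) / 0.021 = 0.693147 / 0.021 = 33.0070 ≈ 33.0 years

33.0 years


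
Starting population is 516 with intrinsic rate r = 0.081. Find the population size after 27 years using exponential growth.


r*t = 0.081 * 27 = 2.187
exp(2.187) = 8.90845
N = 516 * 8.90845 = 4596.76 ≈ 4597

4597


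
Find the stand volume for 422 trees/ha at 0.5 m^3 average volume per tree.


V_stand = 422 * 0.5 = 211.0 m^3/ha

211.0 m^3/ha


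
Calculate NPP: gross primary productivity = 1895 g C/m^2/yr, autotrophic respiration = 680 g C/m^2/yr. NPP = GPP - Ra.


NPP = GPP - Ra = 1895 - 680 = 1215 g C/m^2/yr

1215 g C/m^2/yr


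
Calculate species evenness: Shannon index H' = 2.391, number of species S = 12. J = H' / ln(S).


ln(12) = 2.48491
J = H' / ln(S) = 2.391 / 2.48491 = 0.962208 ≈ 0.9622

0.9622


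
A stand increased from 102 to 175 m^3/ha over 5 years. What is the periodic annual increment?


PAI = (V2 - V1) / period = (175 - 102) / 5 = 73 / 5 = 14.60 m^3/ha/yr

14.60 m^3/ha/yr


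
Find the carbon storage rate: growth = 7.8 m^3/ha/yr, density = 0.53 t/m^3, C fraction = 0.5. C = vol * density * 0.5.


C = 7.8 * 0.53 * 0.5 = 2.067 ≈ 2.07 t C/ha/yr

2.07 t C/ha/yr


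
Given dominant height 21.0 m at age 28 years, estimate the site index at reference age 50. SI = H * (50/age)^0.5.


50/28 = 1.78571
(1.78571)^0.5 = 1.33630
SI = 21.0 * 1.33630 = 28.0623 ≈ 28.1 m

28.1 m


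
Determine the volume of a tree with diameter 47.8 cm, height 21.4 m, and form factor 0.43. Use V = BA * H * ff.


(D/200)^2 = (47.8/200)^2 = 0.239^2 = 0.057121
BA = 3.141593 * 0.057121 = 0.179451 m^2
V = 0.179451 * 21.4 * 0.43 = 1.65131 ≈ 1.651 m^3

1.651 m^3


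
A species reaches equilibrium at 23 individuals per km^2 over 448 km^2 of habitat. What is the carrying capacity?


K = 23 * 448 = 10304 individuals

10304 individuals


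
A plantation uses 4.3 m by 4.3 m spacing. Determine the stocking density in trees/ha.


N = 10000 / 4.3^2 = 10000 / 18.49 = 540.833 ≈ 541 trees/ha

541 trees/ha


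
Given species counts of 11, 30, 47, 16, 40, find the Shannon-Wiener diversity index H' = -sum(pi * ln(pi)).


Total N = 11 + 30 + 47 + 16 + 40 = 144
Per-species terms:
  p = 11/144 = 0.076389; ln(p) = -2.571917; p*ln(p) = 0.076389 * (-2.571917) = -0.196466
  p = 30/144 = 0.208333; ln(p) = -1.568618; p*ln(p) = 0.208333 * (-1.568618) = -0.326795
  p = 47/144 = 0.326389; ln(p) = -1.119665; p*ln(p) = 0.326389 * (-1.119665) = -0.365446
  p = 16/144 = 0.111111; ln(p) = -2.197226; p*ln(p) = 0.111111 * (-2.197226) = -0.244136
  p = 40/144 = 0.277778; ln(p) = -1.280933; p*ln(p) = 0.277778 * (-1.280933) = -0.355815
sum(p*ln(p)) = (-0.196466) + (-0.326795) + (-0.365446) + (-0.244136) + (-0.355815) = -1.488658
H' = -(-1.488658) = 1.488658 ≈ 1.4887

1.4887


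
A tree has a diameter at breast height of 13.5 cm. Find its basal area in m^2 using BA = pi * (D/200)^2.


D/200 = 13.5/200 = 0.0675 m
(D/200)^2 = 0.0675^2 = 0.00455625
BA = 3.141593 * 0.00455625 = 0.0143139 ≈ 0.0143 m^2

0.0143 m^2


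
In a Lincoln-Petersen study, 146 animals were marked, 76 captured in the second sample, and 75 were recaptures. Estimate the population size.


N = M * C / R = 146 * 76 / 75 = 11096 / 75 = 147.95 ≈ 148

148 individuals


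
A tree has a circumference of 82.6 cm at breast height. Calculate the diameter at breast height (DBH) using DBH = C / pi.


DBH = C / pi = 82.6 / 3.141593 = 26.2924 ≈ 26.29 cm

26.29 cm


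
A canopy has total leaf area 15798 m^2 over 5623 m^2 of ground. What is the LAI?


LAI = 15798 / 5623 = 2.8095 ≈ 2.81

2.81


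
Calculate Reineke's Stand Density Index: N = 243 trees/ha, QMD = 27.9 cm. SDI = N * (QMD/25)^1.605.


QMD/25 = 27.9/25 = 1.116
(1.116)^1.605 = exp(1.605 * ln(1.116)) = exp(1.605 * 0.109751) = exp(0.176150) = 1.19262
SDI = 243 * 1.19262 = 289.807 ≈ 290

290


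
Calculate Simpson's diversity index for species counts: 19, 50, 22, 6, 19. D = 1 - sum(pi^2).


Total N = 19 + 50 + 22 + 6 + 19 = 116
Per-species terms:
  p = 19/116 = 0.163793; p^2 = 0.163793^2 = 0.026828
  p = 50/116 = 0.431034; p^2 = 0.431034^2 = 0.185790
  p = 22/116 = 0.189655; p^2 = 0.189655^2 = 0.035969
  p = 6/116 = 0.051724; p^2 = 0.051724^2 = 0.002675
  p = 19/116 = 0.163793; p^2 = 0.163793^2 = 0.026828
sum(p^2) = 0.026828 + 0.185790 + 0.035969 + 0.002675 + 0.026828 = 0.278090
D = 1 - 0.278090 = 0.721910 ≈ 0.7219

0.7219


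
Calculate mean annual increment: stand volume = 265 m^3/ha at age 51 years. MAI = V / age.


MAI = 265 / 51 = 5.1961 ≈ 5.20 m^3/ha/yr

5.20 m^3/ha/yr


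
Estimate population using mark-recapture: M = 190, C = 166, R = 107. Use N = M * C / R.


N = M * C / R = 190 * 166 / 107 = 31540 / 107 = 294.77 ≈ 295

295 individuals


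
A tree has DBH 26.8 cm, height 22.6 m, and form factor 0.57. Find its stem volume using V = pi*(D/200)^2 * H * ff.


(D/200)^2 = (26.8/200)^2 = 0.134^2 = 0.017956
BA = 3.141593 * 0.017956 = 0.0564104 m^2
V = 0.0564104 * 22.6 * 0.57 = 0.726679 ≈ 0.727 m^3

0.727 m^3


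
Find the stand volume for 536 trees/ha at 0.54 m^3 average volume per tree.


V_stand = 536 * 0.54 = 289.44 ≈ 289.4 m^3/ha

289.4 m^3/ha


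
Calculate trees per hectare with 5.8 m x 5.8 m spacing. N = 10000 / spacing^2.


N = 10000 / 5.8^2 = 10000 / 33.64 = 297.265 ≈ 297 trees/ha

297 trees/ha


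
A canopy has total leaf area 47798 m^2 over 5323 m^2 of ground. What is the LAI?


LAI = 47798 / 5323 = 8.9795 ≈ 8.98

8.98


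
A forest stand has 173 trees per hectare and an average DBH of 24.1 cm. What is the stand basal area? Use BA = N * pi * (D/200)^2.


(D/200)^2 = (24.1/200)^2 = 0.1205^2 = 0.01452025
Individual BA = 3.141593 * 0.01452025 = 0.0456167 m^2
Stand BA = 173 * 0.0456167 = 7.89169 ≈ 7.89 m^2/ha

7.89 m^2/ha


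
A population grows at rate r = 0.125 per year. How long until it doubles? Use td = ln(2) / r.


td = ln(2) / 0.125 = 0.693147 / 0.125 = 5.54518 ≈ 5.5 years

5.5 years


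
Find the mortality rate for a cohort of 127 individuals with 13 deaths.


Mortality rate = 13 / 127 = 0.102362 ≈ 0.1024

0.1024


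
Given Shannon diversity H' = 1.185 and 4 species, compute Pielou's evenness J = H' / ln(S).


ln(4) = 1.38629
J = H' / ln(S) = 1.185 / 1.38629 = 0.854800 ≈ 0.8548

0.8548


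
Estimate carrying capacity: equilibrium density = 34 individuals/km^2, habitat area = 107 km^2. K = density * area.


K = 34 * 107 = 3638 individuals

3638 individuals


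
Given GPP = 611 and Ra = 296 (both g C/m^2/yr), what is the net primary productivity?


NPP = GPP - Ra = 611 - 296 = 315 g C/m^2/yr

315 g C/m^2/yr


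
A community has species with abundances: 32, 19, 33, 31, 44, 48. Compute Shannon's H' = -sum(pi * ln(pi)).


Total N = 32 + 19 + 33 + 31 + 44 + 48 = 207
Per-species terms:
  p = 32/207 = 0.154589; ln(p) = -1.866985; p*ln(p) = 0.154589 * (-1.866985) = -0.288615
  p = 19/207 = 0.091787; ln(p) = -2.388285; p*ln(p) = 0.091787 * (-2.388285) = -0.219214
  p = 33/207 = 0.159420; ln(p) = -1.836213; p*ln(p) = 0.159420 * (-1.836213) = -0.292729
  p = 31/207 = 0.149758; ln(p) = -1.898735; p*ln(p) = 0.149758 * (-1.898735) = -0.284351
  p = 44/207 = 0.212560; ln(p) = -1.548531; p*ln(p) = 0.212560 * (-1.548531) = -0.329156
  p = 48/207 = 0.231884; ln(p) = -1.461518; p*ln(p) = 0.231884 * (-1.461518) = -0.338903
sum(p*ln(p)) = (-0.288615) + (-0.219214) + (-0.292729) + (-0.284351) + (-0.329156) + (-0.338903) = -1.752968
H' = -(-1.752968) = 1.752968 ≈ 1.7530

1.7530


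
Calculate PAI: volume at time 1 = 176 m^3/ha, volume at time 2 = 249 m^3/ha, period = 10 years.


PAI = (V2 - V1) / period = (249 - 176) / 10 = 73 / 10 = 7.30 m^3/ha/yr

7.30 m^3/ha/yr


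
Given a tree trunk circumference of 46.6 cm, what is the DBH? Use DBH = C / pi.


DBH = C / pi = 46.6 / 3.141593 = 14.8332 ≈ 14.83 cm

14.83 cm


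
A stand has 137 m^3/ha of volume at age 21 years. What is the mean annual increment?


MAI = 137 / 21 = 6.5238 ≈ 6.52 m^3/ha/yr

6.52 m^3/ha/yr


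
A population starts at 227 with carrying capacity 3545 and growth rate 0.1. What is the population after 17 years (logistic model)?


(K - N0)/N0 = (3545 - 227)/227 = 3318/227 = 14.6167
r*t = 0.1 * 17 = 1.7; exp(-1.7) = 0.182684
14.6167 * 0.182684 = 2.67024
1 + 2.67024 = 3.67024
N = 3545 / 3.67024 = 965.877 ≈ 966

966


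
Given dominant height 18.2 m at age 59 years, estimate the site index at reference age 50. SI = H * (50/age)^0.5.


50/59 = 0.847458
(0.847458)^0.5 = 0.920575
SI = 18.2 * 0.920575 = 16.7545 ≈ 16.8 m

16.8 m


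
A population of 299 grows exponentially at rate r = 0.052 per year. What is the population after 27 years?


r*t = 0.052 * 27 = 1.404
exp(1.404) = 4.07145
N = 299 * 4.07145 = 1217.36 ≈ 1217

1217


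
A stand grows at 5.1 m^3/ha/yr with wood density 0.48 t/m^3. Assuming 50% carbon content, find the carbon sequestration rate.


C = 5.1 * 0.48 * 0.5 = 1.224 ≈ 1.22 t C/ha/yr

1.22 t C/ha/yr


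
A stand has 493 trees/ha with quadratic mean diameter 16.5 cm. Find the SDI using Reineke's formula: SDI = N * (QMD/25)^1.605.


QMD/25 = 16.5/25 = 0.66
(0.66)^1.605 = exp(1.605 * ln(0.66)) = exp(1.605 * (-0.415515)) = exp(-0.666902) = 0.513296
SDI = 493 * 0.513296 = 253.055 ≈ 253

253


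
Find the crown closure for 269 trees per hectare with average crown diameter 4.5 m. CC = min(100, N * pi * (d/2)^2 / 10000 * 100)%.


(d/2)^2 = (4.5/2)^2 = 2.25^2 = 5.0625
Crown area = 3.141593 * 5.0625 = 15.9043 m^2
N * area / 10000 * 100 = 269 * 15.9043 / 10000 * 100 = 42.7826
CC = min(100, 42.7826) = 42.7826 ≈ 42.8%

42.8%


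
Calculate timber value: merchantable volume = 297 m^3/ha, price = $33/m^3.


Value = 297 * 33 = $9801/ha

$9801/ha


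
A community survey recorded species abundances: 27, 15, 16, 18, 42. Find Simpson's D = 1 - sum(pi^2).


Total N = 27 + 15 + 16 + 18 + 42 = 118
Per-species terms:
  p = 27/118 = 0.228814; p^2 = 0.228814^2 = 0.052356
  p = 15/118 = 0.127119; p^2 = 0.127119^2 = 0.016159
  p = 16/118 = 0.135593; p^2 = 0.135593^2 = 0.018385
  p = 18/118 = 0.152542; p^2 = 0.152542^2 = 0.023269
  p = 42/118 = 0.355932; p^2 = 0.355932^2 = 0.126688
sum(p^2) = 0.052356 + 0.016159 + 0.018385 + 0.023269 + 0.126688 = 0.236857
D = 1 - 0.236857 = 0.763143 ≈ 0.7631

0.7631


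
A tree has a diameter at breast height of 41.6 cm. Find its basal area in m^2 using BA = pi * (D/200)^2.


D/200 = 41.6/200 = 0.208 m
(D/200)^2 = 0.208^2 = 0.043264
BA = 3.141593 * 0.043264 = 0.135918 ≈ 0.1359 m^2

0.1359 m^2


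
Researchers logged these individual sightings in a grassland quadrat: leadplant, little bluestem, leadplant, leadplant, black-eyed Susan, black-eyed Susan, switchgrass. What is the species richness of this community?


Total individuals logged = 7
Distinct species (count of individuals): leadplant (3), little bluestem (1), black-eyed Susan (2), switchgrass (1)
Species richness = number of distinct species = 4

4


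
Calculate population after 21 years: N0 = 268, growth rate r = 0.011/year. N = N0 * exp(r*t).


r*t = 0.011 * 21 = 0.231
exp(0.231) = 1.25986
N = 268 * 1.25986 = 337.642 ≈ 338

338


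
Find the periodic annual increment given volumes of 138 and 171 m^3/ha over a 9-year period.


PAI = (V2 - V1) / period = (171 - 138) / 9 = 33 / 9 = 3.6667 ≈ 3.67 m^3/ha/yr

3.67 m^3/ha/yr


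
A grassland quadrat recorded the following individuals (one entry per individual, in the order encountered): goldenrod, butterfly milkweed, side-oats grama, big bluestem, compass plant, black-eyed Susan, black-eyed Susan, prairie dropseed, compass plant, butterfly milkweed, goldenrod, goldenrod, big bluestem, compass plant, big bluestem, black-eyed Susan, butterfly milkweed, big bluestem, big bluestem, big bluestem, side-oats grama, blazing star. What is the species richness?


Total individuals logged = 22
Distinct species (count of individuals): goldenrod (3), butterfly milkweed (3), side-oats grama (2), big bluestem (6), compass plant (3), black-eyed Susan (3), prairie dropseed (1), blazing star (1)
Species richness = number of distinct species = 8

8


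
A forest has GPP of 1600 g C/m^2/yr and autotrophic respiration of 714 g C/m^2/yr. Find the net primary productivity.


NPP = GPP - Ra = 1600 - 714 = 886 g C/m^2/yr

886 g C/m^2/yr


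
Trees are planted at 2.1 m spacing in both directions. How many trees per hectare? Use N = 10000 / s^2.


N = 10000 / 2.1^2 = 10000 / 4.41 = 2267.57 ≈ 2268 trees/ha

2268 trees/ha


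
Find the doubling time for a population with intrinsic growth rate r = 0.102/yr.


td = ln(2) / 0.102 = 0.693147 / 0.102 = 6.79556 ≈ 6.8 years

6.8 years


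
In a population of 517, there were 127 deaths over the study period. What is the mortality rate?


Mortality rate = 127 / 517 = 0.245648 ≈ 0.2456

0.2456


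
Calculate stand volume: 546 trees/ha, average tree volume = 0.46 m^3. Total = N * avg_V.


V_stand = 546 * 0.46 = 251.16 ≈ 251.2 m^3/ha

251.2 m^3/ha


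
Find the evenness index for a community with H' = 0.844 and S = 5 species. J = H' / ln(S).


ln(5) = 1.60944
J = H' / ln(S) = 0.844 / 1.60944 = 0.524406 ≈ 0.5244

0.5244


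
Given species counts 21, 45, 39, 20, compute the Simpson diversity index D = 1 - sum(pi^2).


Total N = 21 + 45 + 39 + 20 = 125
Per-species terms:
  p = 21/125 = 0.168000; p^2 = 0.168000^2 = 0.028224
  p = 45/125 = 0.360000; p^2 = 0.360000^2 = 0.129600
  p = 39/125 = 0.312000; p^2 = 0.312000^2 = 0.097344
  p = 20/125 = 0.160000; p^2 = 0.160000^2 = 0.025600
sum(p^2) = 0.028224 + 0.129600 + 0.097344 + 0.025600 = 0.280768
D = 1 - 0.280768 = 0.719232 ≈ 0.7192

0.7192


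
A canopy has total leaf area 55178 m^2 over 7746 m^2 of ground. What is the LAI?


LAI = 55178 / 7746 = 7.1234 ≈ 7.12

7.12


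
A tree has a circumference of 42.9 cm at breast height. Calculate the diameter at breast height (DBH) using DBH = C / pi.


DBH = C / pi = 42.9 / 3.141593 = 13.6555 ≈ 13.66 cm

13.66 cm


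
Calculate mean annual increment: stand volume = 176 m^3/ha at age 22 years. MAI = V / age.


MAI = 176 / 22 = 8.00 m^3/ha/yr

8.00 m^3/ha/yr


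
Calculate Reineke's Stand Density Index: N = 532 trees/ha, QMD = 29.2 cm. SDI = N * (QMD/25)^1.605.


QMD/25 = 29.2/25 = 1.168
(1.168)^1.605 = exp(1.605 * ln(1.168)) = exp(1.605 * 0.155293) = exp(0.249245) = 1.28306
SDI = 532 * 1.28306 = 682.588 ≈ 683

683


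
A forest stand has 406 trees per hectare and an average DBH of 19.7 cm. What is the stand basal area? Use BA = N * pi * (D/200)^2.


(D/200)^2 = (19.7/200)^2 = 0.0985^2 = 0.00970225
Individual BA = 3.141593 * 0.00970225 = 0.0304805 m^2
Stand BA = 406 * 0.0304805 = 12.3751 ≈ 12.38 m^2/ha

12.38 m^2/ha


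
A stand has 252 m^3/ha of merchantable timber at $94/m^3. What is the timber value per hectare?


Value = 252 * 94 = $23688/ha

$23688/ha


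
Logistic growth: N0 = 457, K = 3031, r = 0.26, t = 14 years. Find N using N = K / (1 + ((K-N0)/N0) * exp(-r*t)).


(K - N0)/N0 = (3031 - 457)/457 = 2574/457 = 5.63239
r*t = 0.26 * 14 = 3.64; exp(-3.64) = 0.0262523
5.63239 * 0.0262523 = 0.147863
1 + 0.147863 = 1.14786
N = 3031 / 1.14786 = 2640.57 ≈ 2641

2641


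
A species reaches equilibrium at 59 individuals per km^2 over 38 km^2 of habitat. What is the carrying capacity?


K = 59 * 38 = 2242 individuals

2242 individuals


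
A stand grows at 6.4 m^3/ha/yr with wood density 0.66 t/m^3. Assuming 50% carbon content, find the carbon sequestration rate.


C = 6.4 * 0.66 * 0.5 = 2.112 ≈ 2.11 t C/ha/yr

2.11 t C/ha/yr


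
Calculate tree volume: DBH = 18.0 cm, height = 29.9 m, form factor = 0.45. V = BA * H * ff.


(D/200)^2 = (18.0/200)^2 = 0.09^2 = 0.0081
BA = 3.141593 * 0.0081 = 0.0254469 m^2
V = 0.0254469 * 29.9 * 0.45 = 0.342388 ≈ 0.342 m^3

0.342 m^3


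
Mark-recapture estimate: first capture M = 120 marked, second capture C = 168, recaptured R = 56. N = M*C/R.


N = M * C / R = 120 * 168 / 56 = 20160 / 56 = 360

360 individuals


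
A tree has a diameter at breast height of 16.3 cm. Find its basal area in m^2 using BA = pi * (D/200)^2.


D/200 = 16.3/200 = 0.0815 m
(D/200)^2 = 0.0815^2 = 0.00664225
BA = 3.141593 * 0.00664225 = 0.0208672 ≈ 0.0209 m^2

0.0209 m^2


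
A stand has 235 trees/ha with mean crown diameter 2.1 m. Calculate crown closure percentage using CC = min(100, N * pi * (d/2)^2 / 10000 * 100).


(d/2)^2 = (2.1/2)^2 = 1.05^2 = 1.1025
Crown area = 3.141593 * 1.1025 = 3.46361 m^2
N * area / 10000 * 100 = 235 * 3.46361 / 10000 * 100 = 8.13948
CC = min(100, 8.13948) = 8.13948 ≈ 8.1%

8.1%


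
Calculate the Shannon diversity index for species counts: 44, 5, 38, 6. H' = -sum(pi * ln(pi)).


Total N = 44 + 5 + 38 + 6 = 93
Per-species terms:
  p = 44/93 = 0.473118; ln(p) = -0.748410; p*ln(p) = 0.473118 * (-0.748410) = -0.354086
  p = 5/93 = 0.053763; ln(p) = -2.923170; p*ln(p) = 0.053763 * (-2.923170) = -0.157158
  p = 38/93 = 0.408602; ln(p) = -0.895014; p*ln(p) = 0.408602 * (-0.895014) = -0.365705
  p = 6/93 = 0.064516; ln(p) = -2.740842; p*ln(p) = 0.064516 * (-2.740842) = -0.176828
sum(p*ln(p)) = (-0.354086) + (-0.157158) + (-0.365705) + (-0.176828) = -1.053777
H' = -(-1.053777) = 1.053777 ≈ 1.0538

1.0538


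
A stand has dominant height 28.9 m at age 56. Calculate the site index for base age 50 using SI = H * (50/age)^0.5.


50/56 = 0.892857
(0.892857)^0.5 = 0.944911
SI = 28.9 * 0.944911 = 27.3079 ≈ 27.3 m

27.3 m


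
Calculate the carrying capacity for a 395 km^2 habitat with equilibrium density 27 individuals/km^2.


K = 27 * 395 = 10665 individuals

10665 individuals


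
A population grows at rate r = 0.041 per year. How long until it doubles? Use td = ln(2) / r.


td = ln(2) / 0.041 = 0.693147 / 0.041 = 16.9060 ≈ 16.9 years

16.9 years


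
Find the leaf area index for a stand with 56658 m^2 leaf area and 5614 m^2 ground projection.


LAI = 56658 / 5614 = 10.0923 ≈ 10.09

10.09


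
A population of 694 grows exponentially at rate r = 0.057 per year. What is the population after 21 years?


r*t = 0.057 * 21 = 1.197
exp(1.197) = 3.31017
N = 694 * 3.31017 = 2297.26 ≈ 2297

2297


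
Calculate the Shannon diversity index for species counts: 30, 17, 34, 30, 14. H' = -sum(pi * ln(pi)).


Total N = 30 + 17 + 34 + 30 + 14 = 125
Per-species terms:
  p = 30/125 = 0.240000; ln(p) = -1.427116; p*ln(p) = 0.240000 * (-1.427116) = -0.342508
  p = 17/125 = 0.136000; ln(p) = -1.995100; p*ln(p) = 0.136000 * (-1.995100) = -0.271334
  p = 34/125 = 0.272000; ln(p) = -1.301953; p*ln(p) = 0.272000 * (-1.301953) = -0.354131
  p = 30/125 = 0.240000; ln(p) = -1.427116; p*ln(p) = 0.240000 * (-1.427116) = -0.342508
  p = 14/125 = 0.112000; ln(p) = -2.189256; p*ln(p) = 0.112000 * (-2.189256) = -0.245197
sum(p*ln(p)) = (-0.342508) + (-0.271334) + (-0.354131) + (-0.342508) + (-0.245197) = -1.555678
H' = -(-1.555678) = 1.555678 ≈ 1.5557

1.5557


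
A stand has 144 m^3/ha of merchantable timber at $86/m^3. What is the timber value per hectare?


Value = 144 * 86 = $12384/ha

$12384/ha


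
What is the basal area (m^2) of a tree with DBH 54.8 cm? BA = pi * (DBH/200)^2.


D/200 = 54.8/200 = 0.274 m
(D/200)^2 = 0.274^2 = 0.075076
BA = 3.141593 * 0.075076 = 0.235858 ≈ 0.2359 m^2

0.2359 m^2


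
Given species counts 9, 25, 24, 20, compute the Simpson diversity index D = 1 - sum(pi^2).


Total N = 9 + 25 + 24 + 20 = 78
Per-species terms:
  p = 9/78 = 0.115385; p^2 = 0.115385^2 = 0.013314
  p = 25/78 = 0.320513; p^2 = 0.320513^2 = 0.102729
  p = 24/78 = 0.307692; p^2 = 0.307692^2 = 0.094674
  p = 20/78 = 0.256410; p^2 = 0.256410^2 = 0.065746
sum(p^2) = 0.013314 + 0.102729 + 0.094674 + 0.065746 = 0.276463
D = 1 - 0.276463 = 0.723537 ≈ 0.7235

0.7235


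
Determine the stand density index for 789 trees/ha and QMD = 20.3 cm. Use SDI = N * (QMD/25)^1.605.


QMD/25 = 20.3/25 = 0.812
(0.812)^1.605 = exp(1.605 * ln(0.812)) = exp(1.605 * (-0.208255)) = exp(-0.334249) = 0.715876
SDI = 789 * 0.715876 = 564.826 ≈ 565

565


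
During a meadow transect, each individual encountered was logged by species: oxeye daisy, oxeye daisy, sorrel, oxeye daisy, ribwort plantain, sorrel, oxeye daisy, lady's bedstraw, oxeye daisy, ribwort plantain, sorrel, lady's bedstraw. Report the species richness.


Total individuals logged = 12
Distinct species (count of individuals): oxeye daisy (5), sorrel (3), ribwort plantain (2), lady's bedstraw (2)
Species richness = number of distinct species = 4

4


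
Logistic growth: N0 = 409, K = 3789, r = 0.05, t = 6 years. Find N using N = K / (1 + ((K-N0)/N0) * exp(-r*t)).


(K - N0)/N0 = (3789 - 409)/409 = 3380/409 = 8.26406
r*t = 0.05 * 6 = 0.3; exp(-0.3) = 0.740818
8.26406 * 0.740818 = 6.12216
1 + 6.12216 = 7.12216
N = 3789 / 7.12216 = 532.002 ≈ 532

532


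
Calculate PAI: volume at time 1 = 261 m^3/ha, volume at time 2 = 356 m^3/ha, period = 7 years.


PAI = (V2 - V1) / period = (356 - 261) / 7 = 95 / 7 = 13.5714 ≈ 13.57 m^3/ha/yr

13.57 m^3/ha/yr


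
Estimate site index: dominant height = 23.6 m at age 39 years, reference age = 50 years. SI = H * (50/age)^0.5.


50/39 = 1.28205
(1.28205)^0.5 = 1.13228
SI = 23.6 * 1.13228 = 26.7218 ≈ 26.7 m

26.7 m


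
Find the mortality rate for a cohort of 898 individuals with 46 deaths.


Mortality rate = 46 / 898 = 0.051225 ≈ 0.0512

0.0512


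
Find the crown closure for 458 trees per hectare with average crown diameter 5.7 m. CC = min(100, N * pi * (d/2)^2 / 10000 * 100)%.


(d/2)^2 = (5.7/2)^2 = 2.85^2 = 8.1225
Crown area = 3.141593 * 8.1225 = 25.5176 m^2
N * area / 10000 * 100 = 458 * 25.5176 / 10000 * 100 = 116.871
CC = min(100, 116.871) = 100%

100%


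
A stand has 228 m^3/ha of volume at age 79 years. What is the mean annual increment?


MAI = 228 / 79 = 2.8861 ≈ 2.89 m^3/ha/yr

2.89 m^3/ha/yr


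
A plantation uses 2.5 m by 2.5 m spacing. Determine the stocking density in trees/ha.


N = 10000 / 2.5^2 = 10000 / 6.25 = 1600.00 ≈ 1600 trees/ha

1600 trees/ha


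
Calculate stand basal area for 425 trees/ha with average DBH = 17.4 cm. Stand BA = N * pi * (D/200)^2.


(D/200)^2 = (17.4/200)^2 = 0.087^2 = 0.007569
Individual BA = 3.141593 * 0.007569 = 0.0237787 m^2
Stand BA = 425 * 0.0237787 = 10.1059 ≈ 10.11 m^2/ha

10.11 m^2/ha


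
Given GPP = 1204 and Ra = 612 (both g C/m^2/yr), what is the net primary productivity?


NPP = GPP - Ra = 1204 - 612 = 592 g C/m^2/yr

592 g C/m^2/yr


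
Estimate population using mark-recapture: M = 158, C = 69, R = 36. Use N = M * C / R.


N = M * C / R = 158 * 69 / 36 = 10902 / 36 = 302.83 ≈ 303

303 individuals


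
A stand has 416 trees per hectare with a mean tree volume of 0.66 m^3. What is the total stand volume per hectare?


V_stand = 416 * 0.66 = 274.56 ≈ 274.6 m^3/ha

274.6 m^3/ha


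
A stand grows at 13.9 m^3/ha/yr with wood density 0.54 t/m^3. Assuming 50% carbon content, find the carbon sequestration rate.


C = 13.9 * 0.54 * 0.5 = 3.753 ≈ 3.75 t C/ha/yr

3.75 t C/ha/yr


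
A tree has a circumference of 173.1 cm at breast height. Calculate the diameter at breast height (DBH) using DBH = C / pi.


DBH = C / pi = 173.1 / 3.141593 = 55.0994 ≈ 55.10 cm

55.10 cm


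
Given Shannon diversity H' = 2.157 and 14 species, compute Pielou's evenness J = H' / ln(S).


ln(14) = 2.63906
J = H' / ln(S) = 2.157 / 2.63906 = 0.817336 ≈ 0.8173

0.8173


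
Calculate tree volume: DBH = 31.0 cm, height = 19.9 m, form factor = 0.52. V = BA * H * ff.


(D/200)^2 = (31.0/200)^2 = 0.155^2 = 0.024025
BA = 3.141593 * 0.024025 = 0.0754768 m^2
V = 0.0754768 * 19.9 * 0.52 = 0.781034 ≈ 0.781 m^3

0.781 m^3


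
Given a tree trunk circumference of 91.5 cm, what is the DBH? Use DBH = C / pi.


DBH = C / pi = 91.5 / 3.141593 = 29.1254 ≈ 29.13 cm

29.13 cm


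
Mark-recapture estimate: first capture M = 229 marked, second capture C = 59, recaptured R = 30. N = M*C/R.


N = M * C / R = 229 * 59 / 30 = 13511 / 30 = 450.37 ≈ 450

450 individuals


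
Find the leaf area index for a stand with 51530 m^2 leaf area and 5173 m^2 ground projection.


LAI = 51530 / 5173 = 9.9613 ≈ 9.96

9.96


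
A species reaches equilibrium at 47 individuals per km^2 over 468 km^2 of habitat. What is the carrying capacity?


K = 47 * 468 = 21996 individuals

21996 individuals


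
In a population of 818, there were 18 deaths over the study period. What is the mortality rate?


Mortality rate = 18 / 818 = 0.022005 ≈ 0.0220

0.0220


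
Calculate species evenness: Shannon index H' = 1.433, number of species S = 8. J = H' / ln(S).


ln(8) = 2.07944
J = H' / ln(S) = 1.433 / 2.07944 = 0.689128 ≈ 0.6891

0.6891
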